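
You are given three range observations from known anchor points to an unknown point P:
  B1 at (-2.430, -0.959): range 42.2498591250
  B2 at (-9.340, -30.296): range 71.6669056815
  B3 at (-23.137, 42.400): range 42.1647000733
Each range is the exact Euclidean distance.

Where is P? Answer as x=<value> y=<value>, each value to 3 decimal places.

eq1: (x + 2.430)² + (y + 0.959)² = 42.2498591250²
eq2: (x + 9.340)² + (y + 30.296)² = 71.6669056815²
eq3: (x + 23.137)² + (y − 42.400)² = 42.1647000733²
eq3−eq1, eq3−eq2 (x²,y² cancel):
  41.414·x − 86.718·y = -2333.444852
  27.594·x − 145.392·y = -4686.280991
det = 41.414·-145.392 − -86.718·27.594 = -3628.367796
x = (-2333.444852·-145.392 − -86.718·-4686.280991) / -3628.367796 = 18.498869
y = (41.414·-4686.280991 − -2333.444852·27.594) / -3628.367796 = 35.742949

x=18.499 y=35.743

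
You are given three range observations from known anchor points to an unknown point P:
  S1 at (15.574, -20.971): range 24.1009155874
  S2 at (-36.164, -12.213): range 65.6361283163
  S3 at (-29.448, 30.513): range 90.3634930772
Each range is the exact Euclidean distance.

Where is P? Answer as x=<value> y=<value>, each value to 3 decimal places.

eq1: (x − 15.574)² + (y + 20.971)² = 24.1009155874²
eq2: (x + 36.164)² + (y + 12.213)² = 65.6361283163²
eq3: (x + 29.448)² + (y − 30.513)² = 90.3634930772²
eq3−eq1, eq3−eq2 (x²,y² cancel):
  90.044·x − 102.968·y = 6468.811193
  -13.432·x − 85.452·y = 3516.223933
det = 90.044·-85.452 − -102.968·-13.432 = -9077.506064
x = (6468.811193·-85.452 − -102.968·3516.223933) / -9077.506064 = 21.009549
y = (90.044·3516.223933 − 6468.811193·-13.432) / -9077.506064 = -44.450969

x=21.010 y=-44.451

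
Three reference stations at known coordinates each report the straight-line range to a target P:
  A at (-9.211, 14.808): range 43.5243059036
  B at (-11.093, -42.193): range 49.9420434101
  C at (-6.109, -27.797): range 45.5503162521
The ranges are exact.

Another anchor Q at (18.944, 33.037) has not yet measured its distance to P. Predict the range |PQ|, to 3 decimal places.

eq1: (x + 9.211)² + (y − 14.808)² = 43.5243059036²
eq2: (x + 11.093)² + (y + 42.193)² = 49.9420434101²
eq3: (x + 6.109)² + (y + 27.797)² = 45.5503162521²
eq1−eq3, eq1−eq2 (x²,y² cancel):
  6.204·x − 85.210·y = 325.407599
  -3.764·x − 114.002·y = 999.342017
det = 6.204·-114.002 − -85.210·-3.764 = -1027.998848
x = (325.407599·-114.002 − -85.210·999.342017) / -1027.998848 = -46.747928
y = (6.204·999.342017 − 325.407599·-3.764) / -1027.998848 = -7.222530
|P − Q| = √((-46.747928 − 18.944)² + (-7.222530 − 33.037)²) = 77.047123

77.047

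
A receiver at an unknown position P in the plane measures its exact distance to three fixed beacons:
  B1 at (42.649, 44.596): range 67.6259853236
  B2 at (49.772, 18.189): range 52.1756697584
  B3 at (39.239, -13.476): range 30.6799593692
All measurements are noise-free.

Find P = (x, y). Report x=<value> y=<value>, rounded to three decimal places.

x=8.561 y=-13.810

eq1: (x − 42.649)² + (y − 44.596)² = 67.6259853236²
eq2: (x − 49.772)² + (y − 18.189)² = 52.1756697584²
eq3: (x − 39.239)² + (y + 13.476)² = 30.6799593692²
eq1−eq2, eq1−eq3 (x²,y² cancel):
  14.246·x − 52.814·y = 851.324664
  -6.820·x − 116.144·y = 1545.575264
det = 14.246·-116.144 − -52.814·-6.820 = -2014.778904
x = (851.324664·-116.144 − -52.814·1545.575264) / -2014.778904 = 8.560860
y = (14.246·1545.575264 − 851.324664·-6.820) / -2014.778904 = -13.810101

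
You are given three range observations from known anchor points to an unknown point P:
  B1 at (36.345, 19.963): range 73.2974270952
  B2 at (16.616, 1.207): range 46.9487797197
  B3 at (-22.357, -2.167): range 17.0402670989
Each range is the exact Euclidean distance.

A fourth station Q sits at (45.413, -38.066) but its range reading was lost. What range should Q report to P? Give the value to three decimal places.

73.793

eq1: (x − 36.345)² + (y − 19.963)² = 73.2974270952²
eq2: (x − 16.616)² + (y − 1.207)² = 46.9487797197²
eq3: (x + 22.357)² + (y + 2.167)² = 17.0402670989²
eq1−eq2, eq1−eq3 (x²,y² cancel):
  -39.458·x − 37.512·y = 1726.392813
  -117.404·x − 44.260·y = 3867.193060
det = -39.458·-44.260 − -37.512·-117.404 = -2657.647768
x = (1726.392813·-44.260 − -37.512·3867.193060) / -2657.647768 = -25.833371
y = (-39.458·3867.193060 − 1726.392813·-117.404) / -2657.647768 = -18.848893
|P − Q| = √((-25.833371 − 45.413)² + (-18.848893 − -38.066)²) = 73.792564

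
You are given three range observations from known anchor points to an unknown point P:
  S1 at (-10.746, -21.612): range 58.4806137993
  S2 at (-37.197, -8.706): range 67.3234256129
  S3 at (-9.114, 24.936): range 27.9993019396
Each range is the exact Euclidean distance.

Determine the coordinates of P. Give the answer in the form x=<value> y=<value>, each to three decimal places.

x=18.592 y=28.977

eq1: (x + 10.746)² + (y + 21.612)² = 58.4806137993²
eq2: (x + 37.197)² + (y + 8.706)² = 67.3234256129²
eq3: (x + 9.114)² + (y − 24.936)² = 27.9993019396²
eq1−eq3, eq1−eq2 (x²,y² cancel):
  3.264·x + 93.096·y = 2758.335313
  -52.902·x + 25.812·y = -235.605261
det = 3.264·25.812 − 93.096·-52.902 = 5009.214960
x = (2758.335313·25.812 − 93.096·-235.605261) / 5009.214960 = 18.592147
y = (3.264·-235.605261 − 2758.335313·-52.902) / 5009.214960 = 28.977083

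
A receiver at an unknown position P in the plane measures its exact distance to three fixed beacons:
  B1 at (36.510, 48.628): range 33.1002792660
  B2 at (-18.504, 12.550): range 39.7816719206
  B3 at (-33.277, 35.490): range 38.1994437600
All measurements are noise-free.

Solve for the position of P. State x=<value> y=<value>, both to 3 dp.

x=3.543 y=45.664

eq1: (x − 36.510)² + (y − 48.628)² = 33.1002792660²
eq2: (x + 18.504)² + (y − 12.550)² = 39.7816719206²
eq3: (x + 33.277)² + (y − 35.490)² = 38.1994437600²
eq1−eq2, eq1−eq3 (x²,y² cancel):
  -110.028·x − 72.156·y = -3684.714901
  -139.574·x − 26.276·y = -1694.332671
det = -110.028·-26.276 − -72.156·-139.574 = -7180.005816
x = (-3684.714901·-26.276 − -72.156·-1694.332671) / -7180.005816 = 3.542713
y = (-110.028·-1694.332671 − -3684.714901·-139.574) / -7180.005816 = 45.663802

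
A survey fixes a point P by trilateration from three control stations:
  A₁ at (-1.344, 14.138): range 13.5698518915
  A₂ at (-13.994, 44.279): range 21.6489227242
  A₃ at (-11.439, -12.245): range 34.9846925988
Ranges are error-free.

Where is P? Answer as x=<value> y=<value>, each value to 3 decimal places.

eq1: (x + 1.344)² + (y − 14.138)² = 13.5698518915²
eq2: (x + 13.994)² + (y − 44.279)² = 21.6489227242²
eq3: (x + 11.439)² + (y + 12.245)² = 34.9846925988²
eq1−eq3, eq1−eq2 (x²,y² cancel):
  -20.190·x − 52.766·y = -960.686470
  -25.300·x + 60.282·y = 1670.237522
det = -20.190·60.282 − -52.766·-25.300 = -2552.073380
x = (-960.686470·60.282 − -52.766·1670.237522) / -2552.073380 = -11.841216
y = (-20.190·1670.237522 − -960.686470·-25.300) / -2552.073380 = 22.737380

x=-11.841 y=22.737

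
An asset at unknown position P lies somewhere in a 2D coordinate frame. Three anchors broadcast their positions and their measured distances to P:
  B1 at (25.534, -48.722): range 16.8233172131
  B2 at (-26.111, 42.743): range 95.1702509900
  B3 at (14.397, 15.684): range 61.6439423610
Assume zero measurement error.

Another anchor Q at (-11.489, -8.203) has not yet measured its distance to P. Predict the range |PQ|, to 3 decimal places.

eq1: (x − 25.534)² + (y + 48.722)² = 16.8233172131²
eq2: (x + 26.111)² + (y − 42.743)² = 95.1702509900²
eq3: (x − 14.397)² + (y − 15.684)² = 61.6439423610²
eq2−eq1, eq2−eq3 (x²,y² cancel):
  103.290·x − 182.930·y = 9291.422741
  81.016·x − 54.118·y = 3201.914139
det = 103.290·-54.118 − -182.930·81.016 = 9230.408660
x = (9291.422741·-54.118 − -182.930·3201.914139) / 9230.408660 = 8.980419
y = (103.290·3201.914139 − 9291.422741·81.016) / 9230.408660 = -45.721507
|P − Q| = √((8.980419 − -11.489)² + (-45.721507 − -8.203)²) = 42.739156

42.739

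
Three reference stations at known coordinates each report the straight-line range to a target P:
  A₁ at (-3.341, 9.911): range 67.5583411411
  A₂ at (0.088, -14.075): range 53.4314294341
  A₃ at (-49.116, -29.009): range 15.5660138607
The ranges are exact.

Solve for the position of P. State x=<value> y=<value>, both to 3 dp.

eq1: (x + 3.341)² + (y − 9.911)² = 67.5583411411²
eq2: (x − 0.088)² + (y + 14.075)² = 53.4314294341²
eq3: (x + 49.116)² + (y + 29.009)² = 15.5660138607²
eq3−eq2, eq3−eq1 (x²,y² cancel):
  98.408·x + 29.868·y = -5668.407032
  91.550·x + 77.840·y = -7466.342005
det = 98.408·77.840 − 29.868·91.550 = 4925.663320
x = (-5668.407032·77.840 − 29.868·-7466.342005) / 4925.663320 = -44.303495
y = (98.408·-7466.342005 − -5668.407032·91.550) / 4925.663320 = -43.812398

x=-44.303 y=-43.812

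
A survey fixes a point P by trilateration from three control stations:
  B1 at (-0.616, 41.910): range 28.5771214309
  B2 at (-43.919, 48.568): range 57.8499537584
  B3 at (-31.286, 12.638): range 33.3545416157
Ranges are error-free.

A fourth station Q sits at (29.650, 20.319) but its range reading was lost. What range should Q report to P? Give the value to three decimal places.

28.432

eq1: (x + 0.616)² + (y − 41.910)² = 28.5771214309²
eq2: (x + 43.919)² + (y − 48.568)² = 57.8499537584²
eq3: (x + 31.286)² + (y − 12.638)² = 33.3545416157²
eq1−eq3, eq1−eq2 (x²,y² cancel):
  -61.340·x − 58.544·y = -914.168293
  -86.606·x + 13.316·y = 0.936348
det = -61.340·13.316 − -58.544·-86.606 = -5887.065104
x = (-914.168293·13.316 − -58.544·0.936348) / -5887.065104 = 2.058453
y = (-61.340·0.936348 − -914.168293·-86.606) / -5887.065104 = 13.458301
|P − Q| = √((2.058453 − 29.650)² + (13.458301 − 20.319)²) = 28.431719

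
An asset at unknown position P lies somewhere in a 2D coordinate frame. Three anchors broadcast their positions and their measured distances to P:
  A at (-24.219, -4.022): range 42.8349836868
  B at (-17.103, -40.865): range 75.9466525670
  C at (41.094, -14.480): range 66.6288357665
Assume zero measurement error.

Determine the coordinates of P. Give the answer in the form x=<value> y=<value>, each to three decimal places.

eq1: (x + 24.219)² + (y + 4.022)² = 42.8349836868²
eq2: (x + 17.103)² + (y + 40.865)² = 75.9466525670²
eq3: (x − 41.094)² + (y + 14.480)² = 66.6288357665²
eq2−eq3, eq2−eq1 (x²,y² cancel):
  116.394·x + 52.770·y = 1264.418683
  -14.232·x + 73.686·y = 2573.333820
det = 116.394·73.686 − 52.770·-14.232 = 9327.630924
x = (1264.418683·73.686 − 52.770·2573.333820) / 9327.630924 = -4.569742
y = (116.394·2573.333820 − 1264.418683·-14.232) / 9327.630924 = 34.040350

x=-4.570 y=34.040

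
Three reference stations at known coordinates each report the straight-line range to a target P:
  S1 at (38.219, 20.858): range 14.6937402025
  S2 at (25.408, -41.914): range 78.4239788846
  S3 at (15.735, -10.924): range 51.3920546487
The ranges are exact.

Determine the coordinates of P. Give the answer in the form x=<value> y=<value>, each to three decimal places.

x=37.690 y=35.542

eq1: (x − 38.219)² + (y − 20.858)² = 14.6937402025²
eq2: (x − 25.408)² + (y + 41.914)² = 78.4239788846²
eq3: (x − 15.735)² + (y + 10.924)² = 51.3920546487²
eq3−eq2, eq3−eq1 (x²,y² cancel):
  19.346·x − 61.980·y = -1473.751324
  44.968·x + 63.564·y = 3954.061404
det = 19.346·63.564 − -61.980·44.968 = 4016.825784
x = (-1473.751324·63.564 − -61.980·3954.061404) / 4016.825784 = 37.690257
y = (19.346·3954.061404 − -1473.751324·44.968) / 4016.825784 = 35.542224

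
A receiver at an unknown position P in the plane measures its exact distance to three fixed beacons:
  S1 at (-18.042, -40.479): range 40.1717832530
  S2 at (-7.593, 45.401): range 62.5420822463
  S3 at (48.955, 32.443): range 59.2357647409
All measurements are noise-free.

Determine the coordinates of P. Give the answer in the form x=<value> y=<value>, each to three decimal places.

eq1: (x + 18.042)² + (y + 40.479)² = 40.1717832530²
eq2: (x + 7.593)² + (y − 45.401)² = 62.5420822463²
eq3: (x − 48.955)² + (y − 32.443)² = 59.2357647409²
eq2−eq3, eq2−eq1 (x²,y² cancel):
  113.096·x − 25.916·y = 1732.872051
  -20.898·x − 171.760·y = 2142.898637
det = 113.096·-171.760 − -25.916·-20.898 = -19966.961528
x = (1732.872051·-171.760 − -25.916·2142.898637) / -19966.961528 = 12.125167
y = (113.096·2142.898637 − 1732.872051·-20.898) / -19966.961528 = -13.951388

x=12.125 y=-13.951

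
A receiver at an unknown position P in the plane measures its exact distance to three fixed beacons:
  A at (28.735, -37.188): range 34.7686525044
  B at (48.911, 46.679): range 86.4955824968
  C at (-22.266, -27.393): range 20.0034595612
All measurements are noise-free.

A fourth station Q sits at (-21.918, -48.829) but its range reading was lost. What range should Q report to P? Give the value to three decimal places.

eq1: (x − 28.735)² + (y + 37.188)² = 34.7686525044²
eq2: (x − 48.911)² + (y − 46.679)² = 86.4955824968²
eq3: (x + 22.266)² + (y + 27.393)² = 20.0034595612²
eq3−eq1, eq3−eq2 (x²,y² cancel):
  102.002·x − 19.590·y = 153.775561
  142.354·x + 148.144·y = -3756.283640
det = 102.002·148.144 − -19.590·142.354 = 17899.699148
x = (153.775561·148.144 − -19.590·-3756.283640) / 17899.699148 = -2.838297
y = (102.002·-3756.283640 − 153.775561·142.354) / 17899.699148 = -22.628258
|P − Q| = √((-2.838297 − -21.918)² + (-22.628258 − -48.829)²) = 32.411633

32.412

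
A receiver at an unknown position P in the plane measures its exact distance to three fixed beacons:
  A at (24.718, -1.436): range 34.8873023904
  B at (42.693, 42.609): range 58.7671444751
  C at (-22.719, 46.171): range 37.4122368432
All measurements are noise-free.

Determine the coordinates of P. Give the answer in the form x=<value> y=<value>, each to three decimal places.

eq1: (x − 24.718)² + (y + 1.436)² = 34.8873023904²
eq2: (x − 42.693)² + (y − 42.609)² = 58.7671444751²
eq3: (x + 22.719)² + (y − 46.171)² = 37.4122368432²
eq1−eq3, eq1−eq2 (x²,y² cancel):
  -94.874·x + 95.214·y = 1852.320984
  35.950·x + 88.090·y = 788.724108
det = -94.874·88.090 − 95.214·35.950 = -11780.393960
x = (1852.320984·88.090 − 95.214·788.724108) / -11780.393960 = -7.476268
y = (-94.874·788.724108 − 1852.320984·35.950) / -11780.393960 = 12.004722

x=-7.476 y=12.005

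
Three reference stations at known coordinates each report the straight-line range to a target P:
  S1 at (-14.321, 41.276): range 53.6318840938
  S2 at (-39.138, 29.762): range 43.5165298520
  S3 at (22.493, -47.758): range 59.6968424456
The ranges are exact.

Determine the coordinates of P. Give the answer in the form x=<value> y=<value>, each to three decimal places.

eq1: (x + 14.321)² + (y − 41.276)² = 53.6318840938²
eq2: (x + 39.138)² + (y − 29.762)² = 43.5165298520²
eq3: (x − 22.493)² + (y + 47.758)² = 59.6968424456²
eq2−eq3, eq2−eq1 (x²,y² cancel):
  123.262·x − 155.040·y = -1300.822703
  49.634·x + 23.028·y = -1491.451092
det = 123.262·23.028 − -155.040·49.634 = 10533.732696
x = (-1300.822703·23.028 − -155.040·-1491.451092) / 10533.732696 = -24.795572
y = (123.262·-1491.451092 − -1300.822703·49.634) / 10533.732696 = -11.323072

x=-24.796 y=-11.323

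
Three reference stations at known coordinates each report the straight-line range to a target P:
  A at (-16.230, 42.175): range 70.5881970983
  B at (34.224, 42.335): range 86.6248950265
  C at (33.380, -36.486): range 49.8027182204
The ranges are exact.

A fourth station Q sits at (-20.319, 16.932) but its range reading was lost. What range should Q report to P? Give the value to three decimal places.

45.572

eq1: (x + 16.230)² + (y − 42.175)² = 70.5881970983²
eq2: (x − 34.224)² + (y − 42.335)² = 86.6248950265²
eq3: (x − 33.380)² + (y + 36.486)² = 49.8027182204²
eq1−eq3, eq1−eq2 (x²,y² cancel):
  99.220·x − 157.322·y = 2905.691898
  100.908·x + 0.320·y = -1599.787993
det = 99.220·0.320 − -157.322·100.908 = 15906.798776
x = (2905.691898·0.320 − -157.322·-1599.787993) / 15906.798776 = -15.763827
y = (99.220·-1599.787993 − 2905.691898·100.908) / 15906.798776 = -28.411658
|P − Q| = √((-15.763827 − -20.319)² + (-28.411658 − 16.932)²) = 45.571887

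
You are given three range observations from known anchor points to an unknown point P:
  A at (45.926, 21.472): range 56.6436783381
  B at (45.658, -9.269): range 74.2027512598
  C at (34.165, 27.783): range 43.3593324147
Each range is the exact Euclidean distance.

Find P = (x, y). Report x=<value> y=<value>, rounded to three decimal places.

eq1: (x − 45.926)² + (y − 21.472)² = 56.6436783381²
eq2: (x − 45.658)² + (y + 9.269)² = 74.2027512598²
eq3: (x − 34.165)² + (y − 27.783)² = 43.3593324147²
eq2−eq3, eq2−eq1 (x²,y² cancel):
  -22.986·x + 74.104·y = 3394.591576
  0.536·x + 61.482·y = 2697.218934
det = -22.986·61.482 − 74.104·0.536 = -1452.944996
x = (3394.591576·61.482 − 74.104·2697.218934) / -1452.944996 = -6.078391
y = (-22.986·2697.218934 − 3394.591576·0.536) / -1452.944996 = 43.923050

x=-6.078 y=43.923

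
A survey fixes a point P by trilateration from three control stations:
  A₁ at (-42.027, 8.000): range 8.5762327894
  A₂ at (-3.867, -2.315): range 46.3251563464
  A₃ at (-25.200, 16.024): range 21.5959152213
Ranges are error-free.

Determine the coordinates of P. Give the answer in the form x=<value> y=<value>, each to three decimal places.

eq1: (x + 42.027)² + (y − 8.000)² = 8.5762327894²
eq2: (x + 3.867)² + (y + 2.315)² = 46.3251563464²
eq3: (x + 25.200)² + (y − 16.024)² = 21.5959152213²
eq2−eq3, eq2−eq1 (x²,y² cancel):
  -42.666·x + 36.678·y = 2551.132218
  -76.320·x + 20.630·y = 3882.424157
det = -42.666·20.630 − 36.678·-76.320 = 1919.065380
x = (2551.132218·20.630 − 36.678·3882.424157) / 1919.065380 = -46.777820
y = (-42.666·3882.424157 − 2551.132218·-76.320) / 1919.065380 = 15.140131

x=-46.778 y=15.140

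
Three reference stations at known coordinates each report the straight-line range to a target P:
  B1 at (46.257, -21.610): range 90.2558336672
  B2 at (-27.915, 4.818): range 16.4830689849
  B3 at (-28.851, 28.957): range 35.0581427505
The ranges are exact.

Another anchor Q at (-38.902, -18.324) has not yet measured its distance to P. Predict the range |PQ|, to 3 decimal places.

eq1: (x − 46.257)² + (y + 21.610)² = 90.2558336672²
eq2: (x + 27.915)² + (y − 4.818)² = 16.4830689849²
eq3: (x + 28.851)² + (y − 28.957)² = 35.0581427505²
eq1−eq2, eq1−eq3 (x²,y² cancel):
  -148.344·x + 52.856·y = 6070.182148
  -150.216·x + 101.134·y = 5981.228039
det = -148.344·101.134 − 52.856·-150.216 = -7062.805200
x = (6070.182148·101.134 − 52.856·5981.228039) / -7062.805200 = -42.158605
y = (-148.344·5981.228039 − 6070.182148·-150.216) / -7062.805200 = -3.477257
|P − Q| = √((-42.158605 − -38.902)² + (-3.477257 − -18.324)²) = 15.199712

15.200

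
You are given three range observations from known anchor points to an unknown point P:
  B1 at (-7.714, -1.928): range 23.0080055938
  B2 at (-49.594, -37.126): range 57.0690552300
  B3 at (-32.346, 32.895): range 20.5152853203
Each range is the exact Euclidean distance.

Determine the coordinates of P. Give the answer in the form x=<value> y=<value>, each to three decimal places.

eq1: (x + 7.714)² + (y + 1.928)² = 23.0080055938²
eq2: (x + 49.594)² + (y + 37.126)² = 57.0690552300²
eq3: (x + 32.346)² + (y − 32.895)² = 20.5152853203²
eq1−eq3, eq1−eq2 (x²,y² cancel):
  -49.264·x + 69.646·y = 2173.613151
  -83.760·x − 70.396·y = 1047.172989
det = -49.264·-70.396 − 69.646·-83.760 = 9301.537504
x = (2173.613151·-70.396 − 69.646·1047.172989) / 9301.537504 = -24.291154
y = (-49.264·1047.172989 − 2173.613151·-83.760) / 9301.537504 = 14.027133

x=-24.291 y=14.027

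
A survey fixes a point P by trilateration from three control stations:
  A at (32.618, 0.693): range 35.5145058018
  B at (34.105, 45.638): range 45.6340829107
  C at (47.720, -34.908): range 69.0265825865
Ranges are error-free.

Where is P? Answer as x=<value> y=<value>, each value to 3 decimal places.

x=0.169 y=15.128

eq1: (x − 32.618)² + (y − 0.693)² = 35.5145058018²
eq2: (x − 34.105)² + (y − 45.638)² = 45.6340829107²
eq3: (x − 47.720)² + (y + 34.908)² = 69.0265825865²
eq3−eq1, eq3−eq2 (x²,y² cancel):
  -30.204·x + 71.202·y = 1072.036290
  -27.230·x + 161.092·y = 2432.410785
det = -30.204·161.092 − 71.202·-27.230 = -2926.792308
x = (1072.036290·161.092 − 71.202·2432.410785) / -2926.792308 = 0.169483
y = (-30.204·2432.410785 − 1072.036290·-27.230) / -2926.792308 = 15.128162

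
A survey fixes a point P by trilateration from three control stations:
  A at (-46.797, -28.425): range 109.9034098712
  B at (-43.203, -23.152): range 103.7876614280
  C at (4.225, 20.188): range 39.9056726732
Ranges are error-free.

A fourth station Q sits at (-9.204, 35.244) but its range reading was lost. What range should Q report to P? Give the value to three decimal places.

47.504

eq1: (x + 46.797)² + (y + 28.425)² = 109.9034098712²
eq2: (x + 43.203)² + (y + 23.152)² = 103.7876614280²
eq3: (x − 4.225)² + (y − 20.188)² = 39.9056726732²
eq1−eq3, eq1−eq2 (x²,y² cancel):
  102.044·x + 97.226·y = 7913.762925
  7.188·x + 10.546·y = 711.455316
det = 102.044·10.546 − 97.226·7.188 = 377.295536
x = (7913.762925·10.546 − 97.226·711.455316) / 377.295536 = 37.865779
y = (102.044·711.455316 − 7913.762925·7.188) / 377.295536 = 41.653338
|P − Q| = √((37.865779 − -9.204)² + (41.653338 − 35.244)²) = 47.504144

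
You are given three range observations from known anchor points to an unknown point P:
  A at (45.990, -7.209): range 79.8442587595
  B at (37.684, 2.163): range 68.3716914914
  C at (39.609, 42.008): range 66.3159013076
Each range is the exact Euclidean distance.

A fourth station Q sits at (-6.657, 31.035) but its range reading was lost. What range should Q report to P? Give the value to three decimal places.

eq1: (x − 45.990)² + (y + 7.209)² = 79.8442587595²
eq2: (x − 37.684)² + (y − 2.163)² = 68.3716914914²
eq3: (x − 39.609)² + (y − 42.008)² = 66.3159013076²
eq1−eq2, eq1−eq3 (x²,y² cancel):
  -16.612·x + 18.744·y = 958.130103
  -12.762·x + 98.434·y = 3143.802055
det = -16.612·98.434 − 18.744·-12.762 = -1395.974680
x = (958.130103·98.434 − 18.744·3143.802055) / -1395.974680 = -25.347990
y = (-16.612·3143.802055 − 958.130103·-12.762) / -1395.974680 = 28.651797
|P − Q| = √((-25.347990 − -6.657)² + (28.651797 − 31.035)²) = 18.842314

18.842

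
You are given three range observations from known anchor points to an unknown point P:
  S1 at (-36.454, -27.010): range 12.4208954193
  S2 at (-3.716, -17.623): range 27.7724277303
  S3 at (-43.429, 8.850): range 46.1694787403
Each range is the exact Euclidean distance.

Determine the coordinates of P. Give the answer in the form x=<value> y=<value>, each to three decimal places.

x=-26.167 y=-33.971

eq1: (x + 36.454)² + (y + 27.010)² = 12.4208954193²
eq2: (x + 3.716)² + (y + 17.623)² = 27.7724277303²
eq3: (x + 43.429)² + (y − 8.850)² = 46.1694787403²
eq2−eq3, eq2−eq1 (x²,y² cancel):
  -79.426·x + 52.946·y = 279.708731
  -65.476·x − 18.774·y = 2351.084530
det = -79.426·-18.774 − 52.946·-65.476 = 4957.836020
x = (279.708731·-18.774 − 52.946·2351.084530) / 4957.836020 = -26.167016
y = (-79.426·2351.084530 − 279.708731·-65.476) / 4957.836020 = -33.971077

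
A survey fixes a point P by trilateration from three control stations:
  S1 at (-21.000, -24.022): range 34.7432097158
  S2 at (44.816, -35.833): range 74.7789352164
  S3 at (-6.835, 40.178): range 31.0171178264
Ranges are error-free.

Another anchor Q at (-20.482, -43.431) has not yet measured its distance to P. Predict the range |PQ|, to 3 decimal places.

53.850

eq1: (x + 21.000)² + (y + 24.022)² = 34.7432097158²
eq2: (x − 44.816)² + (y + 35.833)² = 74.7789352164²
eq3: (x + 6.835)² + (y − 40.178)² = 31.0171178264²
eq1−eq2, eq1−eq3 (x²,y² cancel):
  131.632·x − 23.622·y = -2110.377270
  28.330·x + 128.400·y = 887.961448
det = 131.632·128.400 − -23.622·28.330 = 17570.760060
x = (-2110.377270·128.400 − -23.622·887.961448) / 17570.760060 = -14.228014
y = (131.632·887.961448 − -2110.377270·28.330) / 17570.760060 = 10.054837
|P − Q| = √((-14.228014 − -20.482)² + (10.054837 − -43.431)²) = 53.850229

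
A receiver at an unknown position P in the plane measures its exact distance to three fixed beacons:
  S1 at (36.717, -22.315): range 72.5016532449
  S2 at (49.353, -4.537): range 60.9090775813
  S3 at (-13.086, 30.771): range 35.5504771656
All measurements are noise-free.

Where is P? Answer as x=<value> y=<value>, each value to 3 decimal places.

eq1: (x − 36.717)² + (y + 22.315)² = 72.5016532449²
eq2: (x − 49.353)² + (y + 4.537)² = 60.9090775813²
eq3: (x + 13.086)² + (y − 30.771)² = 35.5504771656²
eq3−eq2, eq3−eq1 (x²,y² cancel):
  124.878·x − 70.616·y = -1107.874164
  99.606·x − 106.172·y = -3264.653820
det = 124.878·-106.172 − -70.616·99.606 = -6224.769720
x = (-1107.874164·-106.172 − -70.616·-3264.653820) / -6224.769720 = 18.139077
y = (124.878·-3264.653820 − -1107.874164·99.606) / -6224.769720 = 47.766028

x=18.139 y=47.766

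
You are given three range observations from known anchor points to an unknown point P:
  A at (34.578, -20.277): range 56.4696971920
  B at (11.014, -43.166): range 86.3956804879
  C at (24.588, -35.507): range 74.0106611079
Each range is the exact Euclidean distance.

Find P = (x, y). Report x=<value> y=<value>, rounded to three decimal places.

eq1: (x − 34.578)² + (y + 20.277)² = 56.4696971920²
eq2: (x − 11.014)² + (y + 43.166)² = 86.3956804879²
eq3: (x − 24.588)² + (y + 35.507)² = 74.0106611079²
eq2−eq3, eq2−eq1 (x²,y² cancel):
  27.148·x + 15.318·y = 1867.340690
  47.128·x + 45.778·y = 3897.569967
det = 27.148·45.778 − 15.318·47.128 = 520.874440
x = (1867.340690·45.778 − 15.318·3897.569967) / 520.874440 = 49.493973
y = (27.148·3897.569967 − 1867.340690·47.128) / 520.874440 = 34.187121

x=49.494 y=34.187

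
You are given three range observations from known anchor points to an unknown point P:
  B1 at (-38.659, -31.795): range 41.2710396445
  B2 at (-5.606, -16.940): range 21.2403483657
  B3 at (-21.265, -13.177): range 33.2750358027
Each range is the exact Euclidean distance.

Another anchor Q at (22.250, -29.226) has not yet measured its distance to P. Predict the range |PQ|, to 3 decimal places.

eq1: (x + 38.659)² + (y + 31.795)² = 41.2710396445²
eq2: (x + 5.606)² + (y + 16.940)² = 21.2403483657²
eq3: (x + 21.265)² + (y + 13.177)² = 33.2750358027²
eq2−eq1, eq2−eq3 (x²,y² cancel):
  -66.106·x − 29.710·y = 934.903155
  -31.318·x + 7.526·y = -348.632891
det = -66.106·7.526 − -29.710·-31.318 = -1427.971536
x = (934.903155·7.526 − -29.710·-348.632891) / -1427.971536 = 2.326238
y = (-66.106·-348.632891 − 934.903155·-31.318) / -1427.971536 = -36.643604
|P − Q| = √((2.326238 − 22.250)² + (-36.643604 − -29.226)²) = 21.259754

21.260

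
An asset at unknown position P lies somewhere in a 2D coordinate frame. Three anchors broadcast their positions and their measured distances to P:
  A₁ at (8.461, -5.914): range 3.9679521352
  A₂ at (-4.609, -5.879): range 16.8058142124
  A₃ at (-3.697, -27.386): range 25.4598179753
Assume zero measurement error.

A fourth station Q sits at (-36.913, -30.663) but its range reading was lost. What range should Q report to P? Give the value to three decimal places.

54.259

eq1: (x − 8.461)² + (y + 5.914)² = 3.9679521352²
eq2: (x + 4.609)² + (y + 5.879)² = 16.8058142124²
eq3: (x + 3.697)² + (y + 27.386)² = 25.4598179753²
eq2−eq3, eq2−eq1 (x²,y² cancel):
  1.824·x − 43.014·y = 342.088343
  26.140·x − 0.070·y = 317.449142
det = 1.824·-0.070 − -43.014·26.140 = 1124.258280
x = (342.088343·-0.070 − -43.014·317.449142) / 1124.258280 = 12.124270
y = (1.824·317.449142 − 342.088343·26.140) / 1124.258280 = -7.438826
|P − Q| = √((12.124270 − -36.913)² + (-7.438826 − -30.663)²) = 54.258788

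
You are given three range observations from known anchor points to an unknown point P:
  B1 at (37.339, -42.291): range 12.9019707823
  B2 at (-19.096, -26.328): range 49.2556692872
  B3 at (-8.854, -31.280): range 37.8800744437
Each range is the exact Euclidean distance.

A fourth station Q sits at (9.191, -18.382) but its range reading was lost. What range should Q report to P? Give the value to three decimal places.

33.202

eq1: (x − 37.339)² + (y + 42.291)² = 12.9019707823²
eq2: (x + 19.096)² + (y + 26.328)² = 49.2556692872²
eq3: (x + 8.854)² + (y + 31.280)² = 37.8800744437²
eq2−eq3, eq2−eq1 (x²,y² cancel):
  20.484·x − 9.904·y = 990.231833
  112.870·x − 31.926·y = 4384.568909
det = 20.484·-31.926 − -9.904·112.870 = 463.892296
x = (990.231833·-31.926 − -9.904·4384.568909) / 463.892296 = 25.459852
y = (20.484·4384.568909 − 990.231833·112.870) / 463.892296 = -47.325549
|P − Q| = √((25.459852 − 9.191)² + (-47.325549 − -18.382)²) = 33.202478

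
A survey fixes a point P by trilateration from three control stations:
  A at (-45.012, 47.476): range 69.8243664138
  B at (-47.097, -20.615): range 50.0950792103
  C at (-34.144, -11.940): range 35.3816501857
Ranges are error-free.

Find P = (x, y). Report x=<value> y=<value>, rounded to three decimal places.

x=0.623 y=-5.372

eq1: (x + 45.012)² + (y − 47.476)² = 69.8243664138²
eq2: (x + 47.097)² + (y + 20.615)² = 50.0950792103²
eq3: (x + 34.144)² + (y + 11.940)² = 35.3816501857²
eq2−eq3, eq2−eq1 (x²,y² cancel):
  25.906·x + 17.350·y = -77.073507
  4.170·x + 136.182·y = -728.980098
det = 25.906·136.182 − 17.350·4.170 = 3455.581392
x = (-77.073507·136.182 − 17.350·-728.980098) / 3455.581392 = 0.622697
y = (25.906·-728.980098 − -77.073507·4.170) / 3455.581392 = -5.372052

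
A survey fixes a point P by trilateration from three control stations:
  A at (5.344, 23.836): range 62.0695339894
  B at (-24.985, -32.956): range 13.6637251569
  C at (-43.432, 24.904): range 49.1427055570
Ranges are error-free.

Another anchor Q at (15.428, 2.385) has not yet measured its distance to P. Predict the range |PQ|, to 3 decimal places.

eq1: (x − 5.344)² + (y − 23.836)² = 62.0695339894²
eq2: (x + 24.985)² + (y + 32.956)² = 13.6637251569²
eq3: (x + 43.432)² + (y − 24.904)² = 49.1427055570²
eq2−eq1, eq2−eq3 (x²,y² cancel):
  60.658·x + 113.584·y = -4779.564593
  -36.894·x + 115.720·y = -1432.108445
det = 60.658·115.720 − 113.584·-36.894 = 11209.911856
x = (-4779.564593·115.720 − 113.584·-1432.108445) / 11209.911856 = -34.828696
y = (60.658·-1432.108445 − -4779.564593·-36.894) / 11209.911856 = -23.479764
|P − Q| = √((-34.828696 − 15.428)² + (-23.479764 − 2.385)²) = 56.521868

56.522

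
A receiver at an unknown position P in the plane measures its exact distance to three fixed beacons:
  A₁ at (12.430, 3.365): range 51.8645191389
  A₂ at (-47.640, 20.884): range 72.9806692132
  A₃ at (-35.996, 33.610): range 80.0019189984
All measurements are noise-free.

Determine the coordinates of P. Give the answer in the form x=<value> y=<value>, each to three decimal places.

eq1: (x − 12.430)² + (y − 3.365)² = 51.8645191389²
eq2: (x + 47.640)² + (y − 20.884)² = 72.9806692132²
eq3: (x + 35.996)² + (y − 33.610)² = 80.0019189984²
eq2−eq1, eq2−eq3 (x²,y² cancel):
  120.140·x − 35.038·y = 96.366802
  23.288·x + 25.452·y = -1354.495905
det = 120.140·25.452 − -35.038·23.288 = 3873.768224
x = (96.366802·25.452 − -35.038·-1354.495905) / 3873.768224 = -11.618170
y = (120.140·-1354.495905 − 96.366802·23.288) / 3873.768224 = -42.587300

x=-11.618 y=-42.587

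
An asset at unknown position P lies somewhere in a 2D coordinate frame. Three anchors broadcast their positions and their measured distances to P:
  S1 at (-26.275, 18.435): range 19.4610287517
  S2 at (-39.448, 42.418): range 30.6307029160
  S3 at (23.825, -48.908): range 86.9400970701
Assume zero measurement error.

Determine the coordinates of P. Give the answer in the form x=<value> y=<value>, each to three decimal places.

x=-11.153 y=30.685

eq1: (x + 26.275)² + (y − 18.435)² = 19.4610287517²
eq2: (x + 39.448)² + (y − 42.418)² = 30.6307029160²
eq3: (x − 23.825)² + (y + 48.908)² = 86.9400970701²
eq1−eq2, eq1−eq3 (x²,y² cancel):
  -26.346·x + 47.966·y = 1765.698257
  100.200·x − 134.686·y = -5250.450599
det = -26.346·-134.686 − 47.966·100.200 = -1257.755844
x = (1765.698257·-134.686 − 47.966·-5250.450599) / -1257.755844 = -11.153419
y = (-26.346·-5250.450599 − 1765.698257·100.200) / -1257.755844 = 30.685283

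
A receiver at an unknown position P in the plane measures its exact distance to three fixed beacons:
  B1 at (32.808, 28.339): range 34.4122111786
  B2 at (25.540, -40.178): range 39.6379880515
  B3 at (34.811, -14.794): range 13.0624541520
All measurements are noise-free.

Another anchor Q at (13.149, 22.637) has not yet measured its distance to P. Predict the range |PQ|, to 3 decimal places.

eq1: (x − 32.808)² + (y − 28.339)² = 34.4122111786²
eq2: (x − 25.540)² + (y + 40.178)² = 39.6379880515²
eq3: (x − 34.811)² + (y + 14.794)² = 13.0624541520²
eq1−eq2, eq1−eq3 (x²,y² cancel):
  -14.536·x − 137.034·y = 0.129680
  4.006·x − 86.266·y = 564.776942
det = -14.536·-86.266 − -137.034·4.006 = 1802.920780
x = (0.129680·-86.266 − -137.034·564.776942) / 1802.920780 = 42.920608
y = (-14.536·564.776942 − 0.129680·4.006) / 1802.920780 = -4.553787
|P − Q| = √((42.920608 − 13.149)² + (-4.553787 − 22.637)²) = 40.319816

40.320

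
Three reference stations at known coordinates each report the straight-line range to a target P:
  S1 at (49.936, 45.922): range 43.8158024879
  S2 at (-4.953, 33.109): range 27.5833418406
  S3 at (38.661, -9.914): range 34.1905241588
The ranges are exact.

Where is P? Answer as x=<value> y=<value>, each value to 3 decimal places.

x=17.250 y=16.742

eq1: (x − 49.936)² + (y − 45.922)² = 43.8158024879²
eq2: (x + 4.953)² + (y − 33.109)² = 27.5833418406²
eq3: (x − 38.661)² + (y + 9.914)² = 34.1905241588²
eq1−eq2, eq1−eq3 (x²,y² cancel):
  -109.778·x − 25.626·y = -2322.712289
  -22.550·x − 111.672·y = -2258.641258
det = -109.778·-111.672 − -25.626·-22.550 = 11681.262516
x = (-2322.712289·-111.672 − -25.626·-2258.641258) / 11681.262516 = 17.250018
y = (-109.778·-2258.641258 − -2322.712289·-22.550) / 11681.262516 = 16.742365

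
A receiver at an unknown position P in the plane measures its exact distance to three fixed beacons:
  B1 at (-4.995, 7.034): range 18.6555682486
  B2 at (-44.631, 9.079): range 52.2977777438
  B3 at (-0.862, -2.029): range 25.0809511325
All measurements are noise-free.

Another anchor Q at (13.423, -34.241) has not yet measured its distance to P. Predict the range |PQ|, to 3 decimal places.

eq1: (x + 4.995)² + (y − 7.034)² = 18.6555682486²
eq2: (x + 44.631)² + (y − 9.079)² = 52.2977777438²
eq3: (x + 0.862)² + (y + 2.029)² = 25.0809511325²
eq1−eq3, eq1−eq2 (x²,y² cancel):
  8.266·x − 18.126·y = -350.591179
  -79.272·x + 4.090·y = -387.100109
det = 8.266·4.090 − -18.126·-79.272 = -1403.076332
x = (-350.591179·4.090 − -18.126·-387.100109) / -1403.076332 = 6.022833
y = (8.266·-387.100109 − -350.591179·-79.272) / -1403.076332 = 22.088487
|P − Q| = √((6.022833 − 13.423)² + (22.088487 − -34.241)²) = 56.813498

56.813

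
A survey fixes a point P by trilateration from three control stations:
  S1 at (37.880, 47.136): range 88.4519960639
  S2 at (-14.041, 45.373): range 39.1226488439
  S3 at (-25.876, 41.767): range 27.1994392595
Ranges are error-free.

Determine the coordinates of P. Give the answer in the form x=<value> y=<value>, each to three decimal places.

eq1: (x − 37.880)² + (y − 47.136)² = 88.4519960639²
eq2: (x + 14.041)² + (y − 45.373)² = 39.1226488439²
eq3: (x + 25.876)² + (y − 41.767)² = 27.1994392595²
eq3−eq1, eq3−eq2 (x²,y² cancel):
  127.512·x + 10.738·y = -5841.298881
  23.670·x + 7.212·y = -948.963012
det = 127.512·7.212 − 10.738·23.670 = 665.448084
x = (-5841.298881·7.212 − 10.738·-948.963012) / 665.448084 = -47.993951
y = (127.512·-948.963012 − -5841.298881·23.670) / 665.448084 = 25.936468

x=-47.994 y=25.936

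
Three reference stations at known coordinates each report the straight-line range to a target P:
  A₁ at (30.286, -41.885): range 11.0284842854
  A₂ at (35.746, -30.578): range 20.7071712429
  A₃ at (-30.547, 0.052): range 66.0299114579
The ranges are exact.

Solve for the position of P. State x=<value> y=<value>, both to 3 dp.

x=19.337 y=-43.209

eq1: (x − 30.286)² + (y + 41.885)² = 11.0284842854²
eq2: (x − 35.746)² + (y + 30.578)² = 20.7071712429²
eq3: (x + 30.547)² + (y − 0.052)² = 66.0299114579²
eq3−eq2, eq3−eq1 (x²,y² cancel):
  132.586·x − 61.260·y = 5210.830953
  121.666·x − 83.874·y = 5976.794850
det = 132.586·-83.874 − -61.260·121.666 = -3667.259004
x = (5210.830953·-83.874 − -61.260·5976.794850) / -3667.259004 = 19.337271
y = (132.586·5976.794850 − 5210.830953·121.666) / -3667.259004 = -43.208937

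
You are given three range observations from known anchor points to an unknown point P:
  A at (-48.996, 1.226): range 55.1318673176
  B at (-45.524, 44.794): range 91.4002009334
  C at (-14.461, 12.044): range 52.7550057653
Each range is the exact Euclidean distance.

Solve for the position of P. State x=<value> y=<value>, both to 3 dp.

eq1: (x + 48.996)² + (y − 1.226)² = 55.1318673176²
eq2: (x + 45.524)² + (y − 44.794)² = 91.4002009334²
eq3: (x + 14.461)² + (y − 12.044)² = 52.7550057653²
eq3−eq1, eq3−eq2 (x²,y² cancel):
  -69.070·x − 21.636·y = 1791.500474
  -62.126·x + 65.500·y = -1846.147542
det = -69.070·65.500 − -21.636·-62.126 = -5868.243136
x = (1791.500474·65.500 − -21.636·-1846.147542) / -5868.243136 = -13.189643
y = (-69.070·-1846.147542 − 1791.500474·-62.126) / -5868.243136 = -40.695684

x=-13.190 y=-40.696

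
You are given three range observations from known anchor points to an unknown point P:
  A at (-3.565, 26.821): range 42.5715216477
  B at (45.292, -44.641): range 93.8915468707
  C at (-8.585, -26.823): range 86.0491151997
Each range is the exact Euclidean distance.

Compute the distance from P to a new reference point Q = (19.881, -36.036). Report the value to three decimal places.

eq1: (x + 3.565)² + (y − 26.821)² = 42.5715216477²
eq2: (x − 45.292)² + (y + 44.641)² = 93.8915468707²
eq3: (x + 8.585)² + (y + 26.823)² = 86.0491151997²
eq1−eq3, eq1−eq2 (x²,y² cancel):
  -10.040·x − 107.288·y = -5531.015483
  97.714·x − 142.924·y = -3691.179239
det = -10.040·-142.924 − -107.288·97.714 = 11918.496592
x = (-5531.015483·-142.924 − -107.288·-3691.179239) / 11918.496592 = 33.099445
y = (-10.040·-3691.179239 − -5531.015483·97.714) / 11918.496592 = 48.455531
|P − Q| = √((33.099445 − 19.881)² + (48.455531 − -36.036)²) = 85.519274

85.519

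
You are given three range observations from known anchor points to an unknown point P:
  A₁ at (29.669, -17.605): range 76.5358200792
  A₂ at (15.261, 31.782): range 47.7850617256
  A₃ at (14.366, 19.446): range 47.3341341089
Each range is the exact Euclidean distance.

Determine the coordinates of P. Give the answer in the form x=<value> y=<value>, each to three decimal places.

eq1: (x − 29.669)² + (y + 17.605)² = 76.5358200792²
eq2: (x − 15.261)² + (y − 31.782)² = 47.7850617256²
eq3: (x − 14.366)² + (y − 19.446)² = 47.3341341089²
eq3−eq1, eq3−eq2 (x²,y² cancel):
  30.606·x − 74.102·y = -3011.554789
  1.790·x + 24.672·y = 615.572901
det = 30.606·24.672 − -74.102·1.790 = 887.753812
x = (-3011.554789·24.672 − -74.102·615.572901) / 887.753812 = -32.312896
y = (30.606·615.572901 − -3011.554789·1.790) / 887.753812 = 27.294625

x=-32.313 y=27.295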